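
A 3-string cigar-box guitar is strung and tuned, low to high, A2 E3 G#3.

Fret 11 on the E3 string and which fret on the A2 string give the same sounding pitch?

E3 at fret 11 is E3 + 11 semitones = D#4.
The open A2 string is 7 semitones below the open E3, so the same pitch on the A2 string lies at fret 11 + 7 = 18.

18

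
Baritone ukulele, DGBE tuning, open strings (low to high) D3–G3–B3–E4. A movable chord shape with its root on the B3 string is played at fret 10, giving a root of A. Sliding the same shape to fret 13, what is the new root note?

Moving from fret 10 to fret 13 shifts the root by 3 semitones.
A up 3 semitones is C.

C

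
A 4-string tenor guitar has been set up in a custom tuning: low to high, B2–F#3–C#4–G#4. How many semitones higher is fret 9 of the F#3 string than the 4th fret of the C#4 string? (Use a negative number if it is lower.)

-2 semitones

F#3 at fret 9 → D#4 (MIDI 63); C#4 at fret 4 → F4 (MIDI 65).
63 − 65 = -2, so the two pitches are 2 semitones apart.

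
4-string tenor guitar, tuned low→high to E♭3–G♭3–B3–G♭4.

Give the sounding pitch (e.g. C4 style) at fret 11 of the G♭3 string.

F4

The open G♭3 string plus 11 semitones: Gb–G–Ab–A–…–Eb–E–F.
The walk passes from B into C once, so the octave number goes from 3 to 4.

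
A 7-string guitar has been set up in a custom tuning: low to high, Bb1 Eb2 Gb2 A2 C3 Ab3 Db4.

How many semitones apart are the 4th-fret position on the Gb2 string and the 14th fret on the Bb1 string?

Gb2 at fret 4 → Bb2 (MIDI 46); Bb1 at fret 14 → C3 (MIDI 48).
46 − 48 = -2, so the two pitches are 2 semitones apart, with C3 the higher.

2 semitones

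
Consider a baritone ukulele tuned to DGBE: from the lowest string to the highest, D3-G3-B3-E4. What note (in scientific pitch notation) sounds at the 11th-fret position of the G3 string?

G3 is MIDI 55. Adding 11 gives 66, which is F♯4.

F♯4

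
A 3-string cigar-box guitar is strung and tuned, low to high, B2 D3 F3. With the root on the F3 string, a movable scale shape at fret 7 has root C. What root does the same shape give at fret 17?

A#

Moving from fret 7 to fret 17 shifts the root by 10 semitones.
C up 10 semitones is A#.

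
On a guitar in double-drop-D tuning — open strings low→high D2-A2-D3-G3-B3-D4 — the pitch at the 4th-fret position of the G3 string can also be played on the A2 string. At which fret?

14

G3 at fret 4 is G3 + 4 semitones = B3.
The open A2 string is 10 semitones below the open G3, so the same pitch on the A2 string lies at fret 4 + 10 = 14.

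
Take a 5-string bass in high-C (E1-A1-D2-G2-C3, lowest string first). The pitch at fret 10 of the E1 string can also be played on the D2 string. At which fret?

0

E1 at fret 10 is E1 + 10 semitones = D2.
The open D2 string is 10 semitones above the open E1, so the same pitch on the D2 string lies at fret 10 − 10 = 0.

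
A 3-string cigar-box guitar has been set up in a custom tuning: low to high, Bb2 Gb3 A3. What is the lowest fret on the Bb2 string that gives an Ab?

From Bb2, count semitones up the chromatic scale until reaching Ab: Bb–B–C–Db–…–Gb–G–Ab — 10 steps.

10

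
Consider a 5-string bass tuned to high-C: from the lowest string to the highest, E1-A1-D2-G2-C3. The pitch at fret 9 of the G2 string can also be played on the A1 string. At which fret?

Fret 9 on G2 is MIDI 43 + 9 = 52 (E3). On the A1 string (open MIDI 33), that pitch is 52 − 33 = fret 19.

19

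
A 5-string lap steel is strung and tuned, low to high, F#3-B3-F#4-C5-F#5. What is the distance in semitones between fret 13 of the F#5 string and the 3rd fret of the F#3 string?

34 semitones

F#5 at fret 13 → G6 (MIDI 91); F#3 at fret 3 → A3 (MIDI 57).
91 − 57 = 34, so the two pitches are 34 semitones apart, with G6 the higher.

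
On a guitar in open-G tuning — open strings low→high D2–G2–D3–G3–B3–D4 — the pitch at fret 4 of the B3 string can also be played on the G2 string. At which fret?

Fret 4 on B3 is MIDI 59 + 4 = 63 (D#4). On the G2 string (open MIDI 43), that pitch is 63 − 43 = fret 20.

20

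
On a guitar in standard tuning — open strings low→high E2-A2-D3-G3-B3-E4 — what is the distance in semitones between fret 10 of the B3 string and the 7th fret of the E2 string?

22 semitones

B3 at fret 10 → A4 (MIDI 69); E2 at fret 7 → B2 (MIDI 47).
69 − 47 = 22, so the two pitches are 22 semitones apart, with A4 the higher.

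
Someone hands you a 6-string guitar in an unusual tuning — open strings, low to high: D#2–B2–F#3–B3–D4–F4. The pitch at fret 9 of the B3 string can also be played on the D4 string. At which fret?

Fret 9 on B3 is MIDI 59 + 9 = 68 (G#4). On the D4 string (open MIDI 62), that pitch is 68 − 62 = fret 6.

6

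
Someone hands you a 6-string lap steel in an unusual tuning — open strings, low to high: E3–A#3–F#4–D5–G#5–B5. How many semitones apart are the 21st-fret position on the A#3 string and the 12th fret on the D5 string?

A#3 at fret 21 → G5 (MIDI 79); D5 at fret 12 → D6 (MIDI 86).
79 − 86 = -7, so the two pitches are 7 semitones apart, with D6 the higher.

7 semitones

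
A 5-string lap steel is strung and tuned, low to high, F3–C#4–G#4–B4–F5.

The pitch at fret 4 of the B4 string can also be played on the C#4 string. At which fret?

B4 at fret 4 is B4 + 4 semitones = D#5.
The open C#4 string is 10 semitones below the open B4, so the same pitch on the C#4 string lies at fret 4 + 10 = 14.

14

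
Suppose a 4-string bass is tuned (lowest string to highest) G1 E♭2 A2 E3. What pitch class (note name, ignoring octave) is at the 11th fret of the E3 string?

E3 is MIDI 52. Adding 11 gives 63; 63 mod 12 = 3, i.e. E♭.
(Equivalently spelled D♯.)

E♭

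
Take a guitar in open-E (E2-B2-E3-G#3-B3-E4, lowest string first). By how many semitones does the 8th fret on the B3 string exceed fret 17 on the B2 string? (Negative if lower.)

B3 at fret 8 → G4 (MIDI 67); B2 at fret 17 → E4 (MIDI 64).
67 − 64 = 3, so the two pitches are 3 semitones apart.

3 semitones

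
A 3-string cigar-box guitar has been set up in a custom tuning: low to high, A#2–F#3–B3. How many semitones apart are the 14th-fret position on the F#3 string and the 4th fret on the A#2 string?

F#3 at fret 14 → G#4 (MIDI 68); A#2 at fret 4 → D3 (MIDI 50).
68 − 50 = 18, so the two pitches are 18 semitones apart, with G#4 the higher.

18 semitones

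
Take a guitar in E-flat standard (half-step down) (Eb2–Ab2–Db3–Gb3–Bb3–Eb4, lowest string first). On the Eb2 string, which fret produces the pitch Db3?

10

Db3 is 10 semitones above the open Eb2 (Eb–E–F–Gb–…–B–C–Db), so it sits at fret 10.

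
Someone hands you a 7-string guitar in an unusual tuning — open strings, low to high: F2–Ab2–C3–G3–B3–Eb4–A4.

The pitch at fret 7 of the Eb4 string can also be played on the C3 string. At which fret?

Eb4 at fret 7 is Eb4 + 7 semitones = Bb4.
The open C3 string is 15 semitones below the open Eb4, so the same pitch on the C3 string lies at fret 7 + 15 = 22.

22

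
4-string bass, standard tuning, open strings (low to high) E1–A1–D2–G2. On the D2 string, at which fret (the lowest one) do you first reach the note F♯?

From D2, count semitones up the chromatic scale until reaching F♯: D–D#–E–F–F# — 4 steps.

4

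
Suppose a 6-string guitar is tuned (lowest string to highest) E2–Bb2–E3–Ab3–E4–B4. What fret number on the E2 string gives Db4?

Db4 is 21 semitones above the open E2 (E–F–Gb–G–…–B–C–Db), so it sits at fret 21.

21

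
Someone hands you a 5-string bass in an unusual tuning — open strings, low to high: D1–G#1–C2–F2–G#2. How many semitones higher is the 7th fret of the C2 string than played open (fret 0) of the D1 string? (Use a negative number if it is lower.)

17 semitones

C2 at fret 7 → G2 (MIDI 43); D1 at fret 0 → D1 (MIDI 26).
43 − 26 = 17, so the two pitches are 17 semitones apart.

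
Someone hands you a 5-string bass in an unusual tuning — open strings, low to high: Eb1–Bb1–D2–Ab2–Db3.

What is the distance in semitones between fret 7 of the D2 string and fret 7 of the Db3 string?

11 semitones

D2 at fret 7 → A2 (MIDI 45); Db3 at fret 7 → Ab3 (MIDI 56).
45 − 56 = -11, so the two pitches are 11 semitones apart, with Ab3 the higher.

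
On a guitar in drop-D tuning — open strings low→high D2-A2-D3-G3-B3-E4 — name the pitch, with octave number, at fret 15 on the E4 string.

Each fret is one semitone, so E4 + 15 = G5.

G5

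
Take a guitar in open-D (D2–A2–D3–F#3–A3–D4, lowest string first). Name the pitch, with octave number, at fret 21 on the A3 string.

F#5

The open A3 string plus 21 semitones: A–A#–B–C–…–E–F–F#.
The walk passes from B into C 2 times, so the octave number goes from 3 to 5.
(Equivalently spelled Gb5.)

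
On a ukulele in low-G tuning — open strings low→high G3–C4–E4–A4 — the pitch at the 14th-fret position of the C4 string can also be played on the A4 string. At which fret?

C4 at fret 14 is C4 + 14 semitones = D5.
The open A4 string is 9 semitones above the open C4, so the same pitch on the A4 string lies at fret 14 − 9 = 5.

5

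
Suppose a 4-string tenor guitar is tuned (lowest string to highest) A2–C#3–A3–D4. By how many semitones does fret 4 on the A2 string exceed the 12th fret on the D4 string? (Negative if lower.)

A2 at fret 4 → C#3 (MIDI 49); D4 at fret 12 → D5 (MIDI 74).
49 − 74 = -25, so the two pitches are 25 semitones apart.

-25 semitones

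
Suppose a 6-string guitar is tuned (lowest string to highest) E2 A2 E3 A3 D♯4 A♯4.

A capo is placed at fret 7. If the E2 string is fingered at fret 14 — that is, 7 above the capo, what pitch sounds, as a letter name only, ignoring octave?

F♯

The capo raises the open E2 by 7 semitones to B2; fretting 7 more gives E2 + 7 + 7 = E2 + 14 semitones, landing on F♯.
(Also written G♭.)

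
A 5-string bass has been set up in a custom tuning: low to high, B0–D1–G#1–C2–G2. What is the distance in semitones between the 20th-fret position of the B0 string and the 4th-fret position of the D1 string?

B0 at fret 20 → G2 (MIDI 43); D1 at fret 4 → F#1 (MIDI 30).
43 − 30 = 13, so the two pitches are 13 semitones apart, with G2 the higher.

13 semitones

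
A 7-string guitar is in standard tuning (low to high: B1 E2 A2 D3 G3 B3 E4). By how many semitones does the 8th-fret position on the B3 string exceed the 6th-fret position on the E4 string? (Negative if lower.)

B3 at fret 8 → G4 (MIDI 67); E4 at fret 6 → A♯4 (MIDI 70).
67 − 70 = -3, so the two pitches are 3 semitones apart.

-3 semitones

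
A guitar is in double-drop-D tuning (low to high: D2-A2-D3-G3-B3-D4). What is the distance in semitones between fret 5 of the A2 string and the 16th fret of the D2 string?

A2 at fret 5 → D3 (MIDI 50); D2 at fret 16 → F#3 (MIDI 54).
50 − 54 = -4, so the two pitches are 4 semitones apart, with F#3 the higher.

4 semitones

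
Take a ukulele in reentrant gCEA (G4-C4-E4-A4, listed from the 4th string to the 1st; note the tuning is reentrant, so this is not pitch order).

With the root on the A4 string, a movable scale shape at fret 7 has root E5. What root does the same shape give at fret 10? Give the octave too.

Moving from fret 7 to fret 10 shifts the root by 3 semitones.
E5 up 3 semitones is G5.

G5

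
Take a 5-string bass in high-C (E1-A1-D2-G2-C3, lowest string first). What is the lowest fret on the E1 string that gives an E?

From E1, count semitones up the chromatic scale until reaching E: E — 0 steps.

0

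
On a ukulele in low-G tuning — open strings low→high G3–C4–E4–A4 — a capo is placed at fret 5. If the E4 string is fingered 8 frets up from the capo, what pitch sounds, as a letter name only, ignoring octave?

The capo raises the open E4 by 5 semitones to A4; fretting 8 more gives E4 + 5 + 8 = E4 + 13 semitones, landing on F.

F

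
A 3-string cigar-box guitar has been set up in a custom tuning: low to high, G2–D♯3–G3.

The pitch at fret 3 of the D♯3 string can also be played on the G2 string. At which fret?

11

D♯3 at fret 3 is D♯3 + 3 semitones = F♯3.
The open G2 string is 8 semitones below the open D♯3, so the same pitch on the G2 string lies at fret 3 + 8 = 11.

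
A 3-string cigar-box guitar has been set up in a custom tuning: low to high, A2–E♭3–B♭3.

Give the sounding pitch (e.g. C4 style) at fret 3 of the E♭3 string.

G♭3

The open E♭3 string plus 3 semitones: Eb–E–F–Gb.
No B→C boundary is crossed, so the octave stays at 3.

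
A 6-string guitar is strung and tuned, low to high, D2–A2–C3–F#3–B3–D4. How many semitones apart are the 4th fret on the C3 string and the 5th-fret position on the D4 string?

C3 at fret 4 → E3 (MIDI 52); D4 at fret 5 → G4 (MIDI 67).
52 − 67 = -15, so the two pitches are 15 semitones apart, with G4 the higher.

15 semitones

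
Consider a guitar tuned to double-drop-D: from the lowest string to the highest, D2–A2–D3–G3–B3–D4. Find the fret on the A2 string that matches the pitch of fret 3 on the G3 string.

Fret 3 on G3 is MIDI 55 + 3 = 58 (A#3). On the A2 string (open MIDI 45), that pitch is 58 − 45 = fret 13.

13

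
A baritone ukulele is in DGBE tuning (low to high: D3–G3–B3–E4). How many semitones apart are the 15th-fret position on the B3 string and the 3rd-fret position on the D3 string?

B3 at fret 15 → D5 (MIDI 74); D3 at fret 3 → F3 (MIDI 53).
74 − 53 = 21, so the two pitches are 21 semitones apart, with D5 the higher.

21 semitones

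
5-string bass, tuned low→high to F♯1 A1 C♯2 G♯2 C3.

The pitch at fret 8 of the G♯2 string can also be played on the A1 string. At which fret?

G♯2 at fret 8 is G♯2 + 8 semitones = E3.
The open A1 string is 11 semitones below the open G♯2, so the same pitch on the A1 string lies at fret 8 + 11 = 19.

19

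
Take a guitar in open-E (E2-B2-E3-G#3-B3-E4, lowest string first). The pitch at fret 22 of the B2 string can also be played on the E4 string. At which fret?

5

B2 at fret 22 is B2 + 22 semitones = A4.
The open E4 string is 17 semitones above the open B2, so the same pitch on the E4 string lies at fret 22 − 17 = 5.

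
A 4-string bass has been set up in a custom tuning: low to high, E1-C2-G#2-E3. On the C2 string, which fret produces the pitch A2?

9

A2 is 9 semitones above the open C2 (C–C#–D–D#–E–F–F#–G–G#–A), so it sits at fret 9.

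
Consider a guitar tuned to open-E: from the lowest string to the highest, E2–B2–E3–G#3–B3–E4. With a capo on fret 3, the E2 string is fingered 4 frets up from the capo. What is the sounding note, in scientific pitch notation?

The capo raises the open E2 by 3 semitones to G2; fretting 4 more gives E2 + 3 + 4 = E2 + 7 semitones = B2.

B2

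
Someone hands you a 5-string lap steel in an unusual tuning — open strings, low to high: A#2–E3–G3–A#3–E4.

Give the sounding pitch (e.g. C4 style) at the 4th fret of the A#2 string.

D3

The open A#2 string plus 4 semitones: A#–B–C–C#–D.
The walk passes from B into C once, so the octave number goes from 2 to 3.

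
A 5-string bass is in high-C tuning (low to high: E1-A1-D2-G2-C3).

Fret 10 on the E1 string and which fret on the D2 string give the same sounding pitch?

0

E1 at fret 10 is E1 + 10 semitones = D2.
The open D2 string is 10 semitones above the open E1, so the same pitch on the D2 string lies at fret 10 − 10 = 0.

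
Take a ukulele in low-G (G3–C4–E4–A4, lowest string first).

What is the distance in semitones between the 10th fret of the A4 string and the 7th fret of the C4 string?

12 semitones

A4 at fret 10 → G5 (MIDI 79); C4 at fret 7 → G4 (MIDI 67).
79 − 67 = 12, so the two pitches are 12 semitones apart, with G5 the higher.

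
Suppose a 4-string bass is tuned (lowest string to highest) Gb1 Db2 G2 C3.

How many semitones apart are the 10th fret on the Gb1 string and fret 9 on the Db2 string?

Gb1 at fret 10 → E2 (MIDI 40); Db2 at fret 9 → Bb2 (MIDI 46).
40 − 46 = -6, so the two pitches are 6 semitones apart, with Bb2 the higher.

6 semitones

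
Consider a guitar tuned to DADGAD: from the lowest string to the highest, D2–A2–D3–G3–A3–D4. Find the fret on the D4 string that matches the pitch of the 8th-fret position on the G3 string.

1

G3 at fret 8 is G3 + 8 semitones = D#4.
The open D4 string is 7 semitones above the open G3, so the same pitch on the D4 string lies at fret 8 − 7 = 1.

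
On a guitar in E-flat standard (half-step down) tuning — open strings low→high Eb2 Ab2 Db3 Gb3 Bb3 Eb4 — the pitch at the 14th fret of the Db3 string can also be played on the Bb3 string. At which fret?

Db3 at fret 14 is Db3 + 14 semitones = Eb4.
The open Bb3 string is 9 semitones above the open Db3, so the same pitch on the Bb3 string lies at fret 14 − 9 = 5.

5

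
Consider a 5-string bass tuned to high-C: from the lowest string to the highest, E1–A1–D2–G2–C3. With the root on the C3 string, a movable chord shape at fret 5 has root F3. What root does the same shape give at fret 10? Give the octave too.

A♯3

Moving from fret 5 to fret 10 shifts the root by 5 semitones.
F3 up 5 semitones is A♯3.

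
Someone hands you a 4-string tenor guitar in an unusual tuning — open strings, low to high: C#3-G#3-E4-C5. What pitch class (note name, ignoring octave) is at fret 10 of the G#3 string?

F#

Each fret is one semitone, so G#3 + 10 = F#.
(Equivalently spelled Gb.)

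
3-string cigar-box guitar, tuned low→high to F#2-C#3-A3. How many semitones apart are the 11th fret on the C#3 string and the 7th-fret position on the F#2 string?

C#3 at fret 11 → C4 (MIDI 60); F#2 at fret 7 → C#3 (MIDI 49).
60 − 49 = 11, so the two pitches are 11 semitones apart, with C4 the higher.

11 semitones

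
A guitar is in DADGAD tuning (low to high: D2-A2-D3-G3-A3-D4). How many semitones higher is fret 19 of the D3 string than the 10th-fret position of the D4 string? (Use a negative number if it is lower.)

-3 semitones

D3 at fret 19 → A4 (MIDI 69); D4 at fret 10 → C5 (MIDI 72).
69 − 72 = -3, so the two pitches are 3 semitones apart.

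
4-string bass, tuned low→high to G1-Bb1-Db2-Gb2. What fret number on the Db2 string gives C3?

C3 is 11 semitones above the open Db2 (Db–D–Eb–E–…–Bb–B–C), so it sits at fret 11.

11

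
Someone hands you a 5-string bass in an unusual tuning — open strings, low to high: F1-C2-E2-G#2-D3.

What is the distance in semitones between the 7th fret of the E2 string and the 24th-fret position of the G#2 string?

E2 at fret 7 → B2 (MIDI 47); G#2 at fret 24 → G#4 (MIDI 68).
47 − 68 = -21, so the two pitches are 21 semitones apart, with G#4 the higher.

21 semitones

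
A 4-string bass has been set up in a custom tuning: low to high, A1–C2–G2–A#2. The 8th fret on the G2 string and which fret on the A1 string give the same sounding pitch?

18

Fret 8 on G2 is MIDI 43 + 8 = 51 (D#3). On the A1 string (open MIDI 33), that pitch is 51 − 33 = fret 18.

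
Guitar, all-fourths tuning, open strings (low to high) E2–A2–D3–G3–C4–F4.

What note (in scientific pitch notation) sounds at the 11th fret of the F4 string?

E5

F4 is MIDI 65. Adding 11 gives 76, which is E5.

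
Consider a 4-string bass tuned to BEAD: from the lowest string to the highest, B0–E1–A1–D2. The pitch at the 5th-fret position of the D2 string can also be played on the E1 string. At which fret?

Fret 5 on D2 is MIDI 38 + 5 = 43 (G2). On the E1 string (open MIDI 28), that pitch is 43 − 28 = fret 15.

15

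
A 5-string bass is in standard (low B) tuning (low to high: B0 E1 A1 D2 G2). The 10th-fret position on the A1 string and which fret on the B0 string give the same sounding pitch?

A1 at fret 10 is A1 + 10 semitones = G2.
The open B0 string is 10 semitones below the open A1, so the same pitch on the B0 string lies at fret 10 + 10 = 20.

20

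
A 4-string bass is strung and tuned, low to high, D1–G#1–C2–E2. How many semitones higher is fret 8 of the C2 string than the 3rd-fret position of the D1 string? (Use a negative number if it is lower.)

15 semitones

C2 at fret 8 → G#2 (MIDI 44); D1 at fret 3 → F1 (MIDI 29).
44 − 29 = 15, so the two pitches are 15 semitones apart.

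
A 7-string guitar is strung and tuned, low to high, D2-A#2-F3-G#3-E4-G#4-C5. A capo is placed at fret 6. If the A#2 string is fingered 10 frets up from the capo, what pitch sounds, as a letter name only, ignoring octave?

D

The capo raises the open A#2 by 6 semitones to E3; fretting 10 more gives A#2 + 6 + 10 = A#2 + 16 semitones, landing on D.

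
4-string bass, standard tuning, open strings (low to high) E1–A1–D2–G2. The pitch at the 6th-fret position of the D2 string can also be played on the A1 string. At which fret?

D2 at fret 6 is D2 + 6 semitones = G#2.
The open A1 string is 5 semitones below the open D2, so the same pitch on the A1 string lies at fret 6 + 5 = 11.

11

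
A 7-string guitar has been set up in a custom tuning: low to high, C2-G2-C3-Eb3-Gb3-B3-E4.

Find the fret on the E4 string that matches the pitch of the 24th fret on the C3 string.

8

C3 at fret 24 is C3 + 24 semitones = C5.
The open E4 string is 16 semitones above the open C3, so the same pitch on the E4 string lies at fret 24 − 16 = 8.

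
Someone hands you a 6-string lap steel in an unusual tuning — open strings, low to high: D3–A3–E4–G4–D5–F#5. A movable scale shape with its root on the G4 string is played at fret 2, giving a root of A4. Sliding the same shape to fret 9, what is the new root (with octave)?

E5

Moving from fret 2 to fret 9 shifts the root by 7 semitones.
A4 up 7 semitones is E5.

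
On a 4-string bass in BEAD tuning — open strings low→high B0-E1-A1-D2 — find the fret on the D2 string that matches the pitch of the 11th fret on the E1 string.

E1 at fret 11 is E1 + 11 semitones = D#2.
The open D2 string is 10 semitones above the open E1, so the same pitch on the D2 string lies at fret 11 − 10 = 1.

1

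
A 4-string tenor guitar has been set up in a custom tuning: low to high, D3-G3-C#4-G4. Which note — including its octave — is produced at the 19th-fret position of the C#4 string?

G#5

C#4 is MIDI 61. Adding 19 gives 80, which is G#5.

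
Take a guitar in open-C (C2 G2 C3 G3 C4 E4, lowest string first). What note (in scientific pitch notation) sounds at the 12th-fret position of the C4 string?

The open C4 string plus 12 semitones: C–C#–D–D#–…–A#–B–C.
The walk passes from B into C once, so the octave number goes from 4 to 5.

C5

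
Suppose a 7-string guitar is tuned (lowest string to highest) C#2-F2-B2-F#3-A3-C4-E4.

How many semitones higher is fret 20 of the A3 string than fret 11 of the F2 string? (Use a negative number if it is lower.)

A3 at fret 20 → F5 (MIDI 77); F2 at fret 11 → E3 (MIDI 52).
77 − 52 = 25, so the two pitches are 25 semitones apart.

25 semitones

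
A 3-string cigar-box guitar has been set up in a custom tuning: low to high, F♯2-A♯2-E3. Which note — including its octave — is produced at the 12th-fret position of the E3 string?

E3 is MIDI 52. Adding 12 gives 64, which is E4.

E4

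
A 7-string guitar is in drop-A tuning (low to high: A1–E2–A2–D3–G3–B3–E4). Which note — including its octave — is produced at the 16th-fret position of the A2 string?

A2 is MIDI 45. Adding 16 gives 61, which is C#4.
(Equivalently spelled Db4.)

C#4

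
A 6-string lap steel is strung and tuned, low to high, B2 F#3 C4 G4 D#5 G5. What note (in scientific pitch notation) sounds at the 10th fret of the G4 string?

F5

G4 is MIDI 67. Adding 10 gives 77, which is F5.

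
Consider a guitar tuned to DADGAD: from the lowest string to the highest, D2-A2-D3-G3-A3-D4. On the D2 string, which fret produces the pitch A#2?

A#2 is 8 semitones above the open D2 (D–D#–E–F–F#–G–G#–A–A#), so it sits at fret 8.

8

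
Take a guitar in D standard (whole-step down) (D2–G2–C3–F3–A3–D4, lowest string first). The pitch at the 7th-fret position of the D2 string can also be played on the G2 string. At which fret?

2

D2 at fret 7 is D2 + 7 semitones = A2.
The open G2 string is 5 semitones above the open D2, so the same pitch on the G2 string lies at fret 7 − 5 = 2.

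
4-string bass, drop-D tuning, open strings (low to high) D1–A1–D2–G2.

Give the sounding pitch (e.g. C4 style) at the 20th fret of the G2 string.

The open G2 string plus 20 semitones: G–G#–A–A#–…–C#–D–D#.
The walk passes from B into C 2 times, so the octave number goes from 2 to 4.
(Equivalently spelled Eb4.)

D#4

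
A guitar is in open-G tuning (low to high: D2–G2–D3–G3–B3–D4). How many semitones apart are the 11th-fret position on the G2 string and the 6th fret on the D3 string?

G2 at fret 11 → F#3 (MIDI 54); D3 at fret 6 → G#3 (MIDI 56).
54 − 56 = -2, so the two pitches are 2 semitones apart, with G#3 the higher.

2 semitones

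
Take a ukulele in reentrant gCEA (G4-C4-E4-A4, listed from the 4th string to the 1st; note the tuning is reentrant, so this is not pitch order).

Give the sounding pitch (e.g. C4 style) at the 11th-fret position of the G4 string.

F#5

The open G4 string plus 11 semitones: G–G#–A–A#–…–E–F–F#.
The walk passes from B into C once, so the octave number goes from 4 to 5.
(Equivalently spelled Gb5.)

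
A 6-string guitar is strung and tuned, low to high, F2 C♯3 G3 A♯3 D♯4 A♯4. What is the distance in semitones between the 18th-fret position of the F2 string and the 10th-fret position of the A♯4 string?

F2 at fret 18 → B3 (MIDI 59); A♯4 at fret 10 → G♯5 (MIDI 80).
59 − 80 = -21, so the two pitches are 21 semitones apart, with G♯5 the higher.

21 semitones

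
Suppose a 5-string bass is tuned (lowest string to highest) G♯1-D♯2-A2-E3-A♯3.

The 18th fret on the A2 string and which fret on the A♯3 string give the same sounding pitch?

5

Fret 18 on A2 is MIDI 45 + 18 = 63 (D♯4). On the A♯3 string (open MIDI 58), that pitch is 63 − 58 = fret 5.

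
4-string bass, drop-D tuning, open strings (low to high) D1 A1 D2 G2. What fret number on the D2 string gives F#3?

F#3 is 16 semitones above the open D2 (D–D#–E–F–…–E–F–F#), so it sits at fret 16.

16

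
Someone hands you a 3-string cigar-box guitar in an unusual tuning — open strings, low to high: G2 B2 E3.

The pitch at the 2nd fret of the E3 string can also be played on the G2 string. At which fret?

11

E3 at fret 2 is E3 + 2 semitones = G♭3.
The open G2 string is 9 semitones below the open E3, so the same pitch on the G2 string lies at fret 2 + 9 = 11.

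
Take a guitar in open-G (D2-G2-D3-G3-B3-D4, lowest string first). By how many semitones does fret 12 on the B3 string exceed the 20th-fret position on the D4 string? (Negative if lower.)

-11 semitones

B3 at fret 12 → B4 (MIDI 71); D4 at fret 20 → A#5 (MIDI 82).
71 − 82 = -11, so the two pitches are 11 semitones apart.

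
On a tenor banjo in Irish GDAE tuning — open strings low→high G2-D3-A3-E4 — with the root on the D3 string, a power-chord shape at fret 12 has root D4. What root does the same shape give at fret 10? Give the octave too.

C4

Moving from fret 12 to fret 10 shifts the root by -2 semitones.
D4 down 2 semitones is C4.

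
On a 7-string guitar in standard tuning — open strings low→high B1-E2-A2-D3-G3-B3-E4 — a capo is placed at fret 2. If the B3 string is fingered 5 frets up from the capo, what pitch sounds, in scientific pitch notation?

F#4

The capo raises the open B3 by 2 semitones to C#4; fretting 5 more gives B3 + 2 + 5 = B3 + 7 semitones = F#4.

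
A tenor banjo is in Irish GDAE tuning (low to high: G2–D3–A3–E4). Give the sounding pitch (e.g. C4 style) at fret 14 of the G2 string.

Each fret is one semitone, so G2 + 14 = A3.

A3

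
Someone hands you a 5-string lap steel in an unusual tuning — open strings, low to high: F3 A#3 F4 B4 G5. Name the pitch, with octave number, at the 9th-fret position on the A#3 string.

A#3 is MIDI 58. Adding 9 gives 67, which is G4.

G4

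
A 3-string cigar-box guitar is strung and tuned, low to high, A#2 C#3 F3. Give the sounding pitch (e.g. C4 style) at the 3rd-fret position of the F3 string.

G#3

Each fret is one semitone, so F3 + 3 = G#3.
(Equivalently spelled Ab3.)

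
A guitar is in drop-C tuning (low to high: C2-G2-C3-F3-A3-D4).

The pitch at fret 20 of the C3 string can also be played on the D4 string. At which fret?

6

Fret 20 on C3 is MIDI 48 + 20 = 68 (G#4). On the D4 string (open MIDI 62), that pitch is 68 − 62 = fret 6.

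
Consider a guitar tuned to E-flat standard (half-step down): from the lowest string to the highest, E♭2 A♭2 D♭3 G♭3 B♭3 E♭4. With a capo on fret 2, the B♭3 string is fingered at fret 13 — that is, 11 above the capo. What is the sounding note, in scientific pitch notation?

B4

The capo raises the open B♭3 by 2 semitones to C4; fretting 11 more gives B♭3 + 2 + 11 = B♭3 + 13 semitones = B4.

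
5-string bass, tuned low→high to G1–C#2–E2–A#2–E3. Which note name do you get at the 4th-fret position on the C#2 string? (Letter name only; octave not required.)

F

The open C#2 string plus 4 semitones: C#–D–D#–E–F.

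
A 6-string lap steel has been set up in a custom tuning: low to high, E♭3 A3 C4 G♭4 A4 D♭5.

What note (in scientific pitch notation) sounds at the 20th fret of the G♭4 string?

D6

The open G♭4 string plus 20 semitones: Gb–G–Ab–A–…–C–Db–D.
The walk passes from B into C 2 times, so the octave number goes from 4 to 6.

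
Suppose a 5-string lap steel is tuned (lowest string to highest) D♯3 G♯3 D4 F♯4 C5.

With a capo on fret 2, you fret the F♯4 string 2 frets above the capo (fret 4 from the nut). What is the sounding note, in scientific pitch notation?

A♯4

The capo raises the open F♯4 by 2 semitones to G♯4; fretting 2 more gives F♯4 + 2 + 2 = F♯4 + 4 semitones = A♯4.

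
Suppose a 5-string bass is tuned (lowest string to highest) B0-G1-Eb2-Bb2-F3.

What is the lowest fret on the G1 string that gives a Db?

6

From G1, count semitones up the chromatic scale until reaching Db: G–Ab–A–Bb–B–C–Db — 6 steps.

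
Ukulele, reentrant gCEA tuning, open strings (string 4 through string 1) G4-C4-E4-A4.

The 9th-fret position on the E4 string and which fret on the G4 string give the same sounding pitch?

E4 at fret 9 is E4 + 9 semitones = C♯5.
The open G4 string is 3 semitones above the open E4, so the same pitch on the G4 string lies at fret 9 − 3 = 6.

6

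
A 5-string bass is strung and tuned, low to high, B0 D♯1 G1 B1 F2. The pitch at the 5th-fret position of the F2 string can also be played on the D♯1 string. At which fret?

19

Fret 5 on F2 is MIDI 41 + 5 = 46 (A♯2). On the D♯1 string (open MIDI 27), that pitch is 46 − 27 = fret 19.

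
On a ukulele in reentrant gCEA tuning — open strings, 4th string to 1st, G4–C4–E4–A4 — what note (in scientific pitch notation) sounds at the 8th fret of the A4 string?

F5

The open A4 string plus 8 semitones: A–A#–B–C–C#–D–D#–E–F.
The walk passes from B into C once, so the octave number goes from 4 to 5.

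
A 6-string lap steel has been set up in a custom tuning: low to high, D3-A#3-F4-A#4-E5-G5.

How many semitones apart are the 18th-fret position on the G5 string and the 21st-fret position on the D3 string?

G5 at fret 18 → C#7 (MIDI 97); D3 at fret 21 → B4 (MIDI 71).
97 − 71 = 26, so the two pitches are 26 semitones apart, with C#7 the higher.

26 semitones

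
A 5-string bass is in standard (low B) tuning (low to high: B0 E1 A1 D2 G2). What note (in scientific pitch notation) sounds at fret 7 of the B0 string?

Each fret is one semitone, so B0 + 7 = F♯1.

F♯1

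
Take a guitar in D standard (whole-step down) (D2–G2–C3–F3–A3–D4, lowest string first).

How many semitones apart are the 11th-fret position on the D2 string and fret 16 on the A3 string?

D2 at fret 11 → C#3 (MIDI 49); A3 at fret 16 → C#5 (MIDI 73).
49 − 73 = -24, so the two pitches are 24 semitones apart, with C#5 the higher.

24 semitones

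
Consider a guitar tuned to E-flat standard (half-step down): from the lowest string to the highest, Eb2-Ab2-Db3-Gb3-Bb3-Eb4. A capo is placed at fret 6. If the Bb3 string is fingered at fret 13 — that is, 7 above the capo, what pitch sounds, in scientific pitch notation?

The capo raises the open Bb3 by 6 semitones to E4; fretting 7 more gives Bb3 + 6 + 7 = Bb3 + 13 semitones = B4.

B4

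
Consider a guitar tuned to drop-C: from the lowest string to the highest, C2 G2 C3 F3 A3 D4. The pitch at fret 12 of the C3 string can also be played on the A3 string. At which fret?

3

C3 at fret 12 is C3 + 12 semitones = C4.
The open A3 string is 9 semitones above the open C3, so the same pitch on the A3 string lies at fret 12 − 9 = 3.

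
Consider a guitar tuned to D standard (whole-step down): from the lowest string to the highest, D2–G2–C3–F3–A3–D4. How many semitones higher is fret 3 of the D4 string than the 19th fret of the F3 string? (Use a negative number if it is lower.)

D4 at fret 3 → F4 (MIDI 65); F3 at fret 19 → C5 (MIDI 72).
65 − 72 = -7, so the two pitches are 7 semitones apart.

-7 semitones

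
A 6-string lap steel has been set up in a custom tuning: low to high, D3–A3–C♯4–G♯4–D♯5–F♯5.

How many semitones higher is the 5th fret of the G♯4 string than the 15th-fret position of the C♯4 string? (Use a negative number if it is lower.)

-3 semitones

G♯4 at fret 5 → C♯5 (MIDI 73); C♯4 at fret 15 → E5 (MIDI 76).
73 − 76 = -3, so the two pitches are 3 semitones apart.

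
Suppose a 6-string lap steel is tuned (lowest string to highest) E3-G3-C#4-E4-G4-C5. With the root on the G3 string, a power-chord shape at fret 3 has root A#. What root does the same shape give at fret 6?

C#

Moving from fret 3 to fret 6 shifts the root by 3 semitones.
A# up 3 semitones is C#.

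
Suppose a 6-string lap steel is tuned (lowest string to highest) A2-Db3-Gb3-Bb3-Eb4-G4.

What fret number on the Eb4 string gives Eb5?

Eb5 is 12 semitones above the open Eb4 (Eb–E–F–Gb–…–Db–D–Eb), so it sits at fret 12.

12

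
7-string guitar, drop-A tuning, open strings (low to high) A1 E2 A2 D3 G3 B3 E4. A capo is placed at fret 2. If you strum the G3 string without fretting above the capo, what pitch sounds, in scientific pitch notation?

The capo raises the open G3 by 2 semitones to A3; fretting 0 more gives G3 + 2 + 0 = G3 + 2 semitones = A3.

A3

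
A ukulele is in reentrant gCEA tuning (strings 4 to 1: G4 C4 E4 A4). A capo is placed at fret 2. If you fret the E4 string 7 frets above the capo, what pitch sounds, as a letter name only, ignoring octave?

C#

The capo raises the open E4 by 2 semitones to F#4; fretting 7 more gives E4 + 2 + 7 = E4 + 9 semitones, landing on C#.
(Also written Db.)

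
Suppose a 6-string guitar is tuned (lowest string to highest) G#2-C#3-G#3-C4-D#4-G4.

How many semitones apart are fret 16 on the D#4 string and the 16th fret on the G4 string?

D#4 at fret 16 → G5 (MIDI 79); G4 at fret 16 → B5 (MIDI 83).
79 − 83 = -4, so the two pitches are 4 semitones apart, with B5 the higher.

4 semitones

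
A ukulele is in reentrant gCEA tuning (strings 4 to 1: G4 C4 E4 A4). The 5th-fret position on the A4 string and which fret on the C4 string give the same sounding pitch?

14

A4 at fret 5 is A4 + 5 semitones = D5.
The open C4 string is 9 semitones below the open A4, so the same pitch on the C4 string lies at fret 5 + 9 = 14.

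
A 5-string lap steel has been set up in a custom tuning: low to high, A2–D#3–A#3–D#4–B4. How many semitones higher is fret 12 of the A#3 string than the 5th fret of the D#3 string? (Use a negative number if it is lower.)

14 semitones

A#3 at fret 12 → A#4 (MIDI 70); D#3 at fret 5 → G#3 (MIDI 56).
70 − 56 = 14, so the two pitches are 14 semitones apart.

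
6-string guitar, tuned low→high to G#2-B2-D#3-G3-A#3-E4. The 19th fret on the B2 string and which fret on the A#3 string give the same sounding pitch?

8

Fret 19 on B2 is MIDI 47 + 19 = 66 (F#4). On the A#3 string (open MIDI 58), that pitch is 66 − 58 = fret 8.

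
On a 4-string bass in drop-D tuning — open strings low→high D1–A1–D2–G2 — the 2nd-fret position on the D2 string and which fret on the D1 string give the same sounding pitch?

14

D2 at fret 2 is D2 + 2 semitones = E2.
The open D1 string is 12 semitones below the open D2, so the same pitch on the D1 string lies at fret 2 + 12 = 14.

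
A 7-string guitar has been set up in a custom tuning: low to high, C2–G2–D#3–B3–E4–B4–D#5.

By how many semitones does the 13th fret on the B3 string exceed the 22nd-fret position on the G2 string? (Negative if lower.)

7 semitones

B3 at fret 13 → C5 (MIDI 72); G2 at fret 22 → F4 (MIDI 65).
72 − 65 = 7, so the two pitches are 7 semitones apart.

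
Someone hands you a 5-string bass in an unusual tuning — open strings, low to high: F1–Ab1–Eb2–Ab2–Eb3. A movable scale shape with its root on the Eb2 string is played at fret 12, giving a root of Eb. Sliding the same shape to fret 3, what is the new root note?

Gb

Moving from fret 12 to fret 3 shifts the root by -9 semitones.
Eb down 9 semitones is Gb.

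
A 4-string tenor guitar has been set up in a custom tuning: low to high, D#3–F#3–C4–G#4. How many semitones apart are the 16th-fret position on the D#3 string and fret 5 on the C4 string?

2 semitones

D#3 at fret 16 → G4 (MIDI 67); C4 at fret 5 → F4 (MIDI 65).
67 − 65 = 2, so the two pitches are 2 semitones apart, with G4 the higher.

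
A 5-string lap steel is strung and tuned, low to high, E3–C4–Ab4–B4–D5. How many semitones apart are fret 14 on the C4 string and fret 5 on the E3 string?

17 semitones

C4 at fret 14 → D5 (MIDI 74); E3 at fret 5 → A3 (MIDI 57).
74 − 57 = 17, so the two pitches are 17 semitones apart, with D5 the higher.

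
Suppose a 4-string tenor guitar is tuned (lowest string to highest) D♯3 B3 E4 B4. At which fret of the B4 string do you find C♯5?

C♯5 is 2 semitones above the open B4 (B–C–C#), so it sits at fret 2.

2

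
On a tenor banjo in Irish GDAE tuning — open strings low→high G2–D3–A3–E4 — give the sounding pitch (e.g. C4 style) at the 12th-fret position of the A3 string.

A3 is MIDI 57. Adding 12 gives 69, which is A4.

A4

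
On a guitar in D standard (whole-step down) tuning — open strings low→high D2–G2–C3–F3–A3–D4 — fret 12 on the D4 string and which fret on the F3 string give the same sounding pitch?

21

D4 at fret 12 is D4 + 12 semitones = D5.
The open F3 string is 9 semitones below the open D4, so the same pitch on the F3 string lies at fret 12 + 9 = 21.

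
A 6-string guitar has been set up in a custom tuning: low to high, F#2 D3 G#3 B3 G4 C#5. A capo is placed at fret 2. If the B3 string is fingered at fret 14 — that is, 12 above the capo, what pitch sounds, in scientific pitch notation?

The capo raises the open B3 by 2 semitones to C#4; fretting 12 more gives B3 + 2 + 12 = B3 + 14 semitones = C#5.

C#5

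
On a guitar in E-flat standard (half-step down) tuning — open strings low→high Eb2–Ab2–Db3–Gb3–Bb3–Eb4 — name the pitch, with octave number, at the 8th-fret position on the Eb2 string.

Each fret is one semitone, so Eb2 + 8 = B2.

B2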